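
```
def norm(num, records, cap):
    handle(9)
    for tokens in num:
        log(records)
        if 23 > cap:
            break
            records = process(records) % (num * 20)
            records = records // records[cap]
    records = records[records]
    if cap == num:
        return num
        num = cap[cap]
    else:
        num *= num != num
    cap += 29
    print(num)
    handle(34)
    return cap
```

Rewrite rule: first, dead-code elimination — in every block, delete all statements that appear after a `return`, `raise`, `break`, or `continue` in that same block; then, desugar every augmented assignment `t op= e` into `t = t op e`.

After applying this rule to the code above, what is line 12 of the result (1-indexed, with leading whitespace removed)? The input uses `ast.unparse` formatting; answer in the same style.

cap = cap + 29

Transformed code:
def norm(num, records, cap):
    handle(9)
    for tokens in num:
        log(records)
        if 23 > cap:
            break
    records = records[records]
    if cap == num:
        return num
    else:
        num = num * (num != num)
    cap = cap + 29
    print(num)
    handle(34)
    return cap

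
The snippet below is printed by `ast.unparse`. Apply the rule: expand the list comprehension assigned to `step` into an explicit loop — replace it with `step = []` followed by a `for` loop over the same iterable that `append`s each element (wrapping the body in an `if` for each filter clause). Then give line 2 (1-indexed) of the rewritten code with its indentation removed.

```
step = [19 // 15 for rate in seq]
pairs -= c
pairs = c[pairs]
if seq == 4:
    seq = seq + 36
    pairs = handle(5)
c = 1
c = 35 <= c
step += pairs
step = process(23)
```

Transformed code:
step = []
for rate in seq:
    step.append(19 // 15)
pairs -= c
pairs = c[pairs]
if seq == 4:
    seq = seq + 36
    pairs = handle(5)
c = 1
c = 35 <= c
step += pairs
step = process(23)

for rate in seq:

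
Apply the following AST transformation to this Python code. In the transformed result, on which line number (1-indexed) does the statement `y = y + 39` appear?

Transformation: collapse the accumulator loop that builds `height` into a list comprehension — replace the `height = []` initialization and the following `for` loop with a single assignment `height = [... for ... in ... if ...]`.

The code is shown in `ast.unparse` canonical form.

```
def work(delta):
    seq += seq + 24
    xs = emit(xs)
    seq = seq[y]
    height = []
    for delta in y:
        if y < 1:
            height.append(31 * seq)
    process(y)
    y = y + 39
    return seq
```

Transformed code:
def work(delta):
    seq += seq + 24
    xs = emit(xs)
    seq = seq[y]
    height = [31 * seq for delta in y if y < 1]
    process(y)
    y = y + 39
    return seq

7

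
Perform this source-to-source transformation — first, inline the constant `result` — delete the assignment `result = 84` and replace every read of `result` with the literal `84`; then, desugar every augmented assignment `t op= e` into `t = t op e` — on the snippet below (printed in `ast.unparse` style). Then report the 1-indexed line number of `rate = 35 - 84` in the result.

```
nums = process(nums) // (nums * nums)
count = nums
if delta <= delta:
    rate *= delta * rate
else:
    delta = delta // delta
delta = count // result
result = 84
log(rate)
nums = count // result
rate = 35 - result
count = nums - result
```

Transformed code:
nums = process(nums) // (nums * nums)
count = nums
if delta <= delta:
    rate = rate * (delta * rate)
else:
    delta = delta // delta
delta = count // 84
log(rate)
nums = count // 84
rate = 35 - 84
count = nums - 84

10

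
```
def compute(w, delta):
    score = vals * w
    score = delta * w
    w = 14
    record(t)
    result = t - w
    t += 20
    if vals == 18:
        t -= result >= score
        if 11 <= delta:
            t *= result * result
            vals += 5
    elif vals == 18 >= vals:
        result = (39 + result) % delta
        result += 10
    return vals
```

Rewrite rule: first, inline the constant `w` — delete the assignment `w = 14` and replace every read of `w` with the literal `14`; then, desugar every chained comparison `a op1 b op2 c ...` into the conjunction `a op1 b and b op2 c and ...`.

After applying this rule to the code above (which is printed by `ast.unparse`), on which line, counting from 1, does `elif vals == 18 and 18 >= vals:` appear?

Transformed code:
def compute(w, delta):
    score = vals * 14
    score = delta * 14
    record(t)
    result = t - 14
    t += 20
    if vals == 18:
        t -= result >= score
        if 11 <= delta:
            t *= result * result
            vals += 5
    elif vals == 18 and 18 >= vals:
        result = (39 + result) % delta
        result += 10
    return vals

12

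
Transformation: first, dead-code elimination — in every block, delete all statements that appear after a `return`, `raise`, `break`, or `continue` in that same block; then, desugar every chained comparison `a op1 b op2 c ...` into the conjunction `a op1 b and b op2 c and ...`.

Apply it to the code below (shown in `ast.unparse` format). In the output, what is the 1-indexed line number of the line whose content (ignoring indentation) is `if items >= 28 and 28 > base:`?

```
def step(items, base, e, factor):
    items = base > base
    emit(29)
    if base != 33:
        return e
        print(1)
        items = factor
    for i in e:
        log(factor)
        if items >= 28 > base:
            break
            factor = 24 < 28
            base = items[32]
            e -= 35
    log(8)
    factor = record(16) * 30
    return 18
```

8

Transformed code:
def step(items, base, e, factor):
    items = base > base
    emit(29)
    if base != 33:
        return e
    for i in e:
        log(factor)
        if items >= 28 and 28 > base:
            break
    log(8)
    factor = record(16) * 30
    return 18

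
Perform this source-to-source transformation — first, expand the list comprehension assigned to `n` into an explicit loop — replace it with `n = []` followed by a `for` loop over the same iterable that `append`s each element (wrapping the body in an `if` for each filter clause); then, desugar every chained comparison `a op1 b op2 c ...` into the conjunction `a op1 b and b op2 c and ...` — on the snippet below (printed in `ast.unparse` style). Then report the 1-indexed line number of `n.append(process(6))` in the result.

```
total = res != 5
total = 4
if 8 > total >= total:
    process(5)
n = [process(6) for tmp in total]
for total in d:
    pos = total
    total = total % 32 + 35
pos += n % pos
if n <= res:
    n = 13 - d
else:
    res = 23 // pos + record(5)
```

7

Transformed code:
total = res != 5
total = 4
if 8 > total and total >= total:
    process(5)
n = []
for tmp in total:
    n.append(process(6))
for total in d:
    pos = total
    total = total % 32 + 35
pos += n % pos
if n <= res:
    n = 13 - d
else:
    res = 23 // pos + record(5)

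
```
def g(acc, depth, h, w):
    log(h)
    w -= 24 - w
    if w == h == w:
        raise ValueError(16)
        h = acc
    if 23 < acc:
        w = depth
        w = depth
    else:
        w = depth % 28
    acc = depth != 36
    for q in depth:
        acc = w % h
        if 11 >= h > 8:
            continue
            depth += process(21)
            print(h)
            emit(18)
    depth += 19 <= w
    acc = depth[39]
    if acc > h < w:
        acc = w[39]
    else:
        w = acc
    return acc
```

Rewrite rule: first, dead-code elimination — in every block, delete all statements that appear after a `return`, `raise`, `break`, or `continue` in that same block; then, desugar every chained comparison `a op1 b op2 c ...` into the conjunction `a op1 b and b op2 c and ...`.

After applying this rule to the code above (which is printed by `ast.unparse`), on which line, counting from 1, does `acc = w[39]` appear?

Transformed code:
def g(acc, depth, h, w):
    log(h)
    w -= 24 - w
    if w == h and h == w:
        raise ValueError(16)
    if 23 < acc:
        w = depth
        w = depth
    else:
        w = depth % 28
    acc = depth != 36
    for q in depth:
        acc = w % h
        if 11 >= h and h > 8:
            continue
    depth += 19 <= w
    acc = depth[39]
    if acc > h and h < w:
        acc = w[39]
    else:
        w = acc
    return acc

19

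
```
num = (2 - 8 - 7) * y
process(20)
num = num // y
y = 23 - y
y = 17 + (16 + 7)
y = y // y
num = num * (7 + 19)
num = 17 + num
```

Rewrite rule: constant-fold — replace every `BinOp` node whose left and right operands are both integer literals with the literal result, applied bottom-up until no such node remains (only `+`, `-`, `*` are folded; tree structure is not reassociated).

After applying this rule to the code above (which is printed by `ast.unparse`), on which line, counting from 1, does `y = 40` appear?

5

Transformed code:
num = -13 * y
process(20)
num = num // y
y = 23 - y
y = 40
y = y // y
num = num * 26
num = 17 + num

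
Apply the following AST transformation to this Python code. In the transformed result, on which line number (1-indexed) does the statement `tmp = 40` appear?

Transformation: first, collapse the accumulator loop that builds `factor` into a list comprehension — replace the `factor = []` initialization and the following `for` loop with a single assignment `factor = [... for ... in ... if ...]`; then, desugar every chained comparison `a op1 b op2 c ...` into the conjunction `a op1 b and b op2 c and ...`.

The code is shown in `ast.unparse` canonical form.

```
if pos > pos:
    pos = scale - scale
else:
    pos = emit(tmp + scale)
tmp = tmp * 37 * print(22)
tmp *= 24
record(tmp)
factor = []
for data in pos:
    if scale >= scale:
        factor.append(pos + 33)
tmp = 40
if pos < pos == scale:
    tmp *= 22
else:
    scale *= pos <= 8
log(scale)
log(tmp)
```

9

Transformed code:
if pos > pos:
    pos = scale - scale
else:
    pos = emit(tmp + scale)
tmp = tmp * 37 * print(22)
tmp *= 24
record(tmp)
factor = [pos + 33 for data in pos if scale >= scale]
tmp = 40
if pos < pos and pos == scale:
    tmp *= 22
else:
    scale *= pos <= 8
log(scale)
log(tmp)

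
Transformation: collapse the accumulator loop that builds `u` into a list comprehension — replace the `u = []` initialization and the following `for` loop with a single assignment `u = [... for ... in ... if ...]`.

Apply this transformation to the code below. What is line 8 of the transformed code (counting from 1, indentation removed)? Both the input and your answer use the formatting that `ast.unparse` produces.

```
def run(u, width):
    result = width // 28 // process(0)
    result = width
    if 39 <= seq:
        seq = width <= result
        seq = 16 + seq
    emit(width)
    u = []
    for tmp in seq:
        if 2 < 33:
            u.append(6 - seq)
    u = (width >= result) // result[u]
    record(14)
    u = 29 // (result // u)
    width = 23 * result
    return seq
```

u = [6 - seq for tmp in seq if 2 < 33]

Transformed code:
def run(u, width):
    result = width // 28 // process(0)
    result = width
    if 39 <= seq:
        seq = width <= result
        seq = 16 + seq
    emit(width)
    u = [6 - seq for tmp in seq if 2 < 33]
    u = (width >= result) // result[u]
    record(14)
    u = 29 // (result // u)
    width = 23 * result
    return seq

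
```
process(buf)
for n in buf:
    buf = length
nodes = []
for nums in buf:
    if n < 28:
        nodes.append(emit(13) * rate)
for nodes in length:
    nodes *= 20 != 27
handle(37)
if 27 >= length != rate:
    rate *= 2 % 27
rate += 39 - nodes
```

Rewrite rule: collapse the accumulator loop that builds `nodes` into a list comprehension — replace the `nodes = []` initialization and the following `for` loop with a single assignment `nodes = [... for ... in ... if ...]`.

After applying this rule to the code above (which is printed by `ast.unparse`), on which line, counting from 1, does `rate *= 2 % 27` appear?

9

Transformed code:
process(buf)
for n in buf:
    buf = length
nodes = [emit(13) * rate for nums in buf if n < 28]
for nodes in length:
    nodes *= 20 != 27
handle(37)
if 27 >= length != rate:
    rate *= 2 % 27
rate += 39 - nodes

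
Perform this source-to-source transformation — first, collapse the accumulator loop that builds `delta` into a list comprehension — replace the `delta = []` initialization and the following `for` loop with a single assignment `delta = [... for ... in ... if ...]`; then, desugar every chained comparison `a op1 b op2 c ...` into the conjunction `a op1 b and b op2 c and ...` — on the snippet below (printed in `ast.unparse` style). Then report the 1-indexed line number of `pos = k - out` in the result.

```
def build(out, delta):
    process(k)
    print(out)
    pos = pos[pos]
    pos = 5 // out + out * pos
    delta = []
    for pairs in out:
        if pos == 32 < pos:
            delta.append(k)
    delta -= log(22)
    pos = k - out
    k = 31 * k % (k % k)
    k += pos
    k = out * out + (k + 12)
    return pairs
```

8

Transformed code:
def build(out, delta):
    process(k)
    print(out)
    pos = pos[pos]
    pos = 5 // out + out * pos
    delta = [k for pairs in out if pos == 32 and 32 < pos]
    delta -= log(22)
    pos = k - out
    k = 31 * k % (k % k)
    k += pos
    k = out * out + (k + 12)
    return pairs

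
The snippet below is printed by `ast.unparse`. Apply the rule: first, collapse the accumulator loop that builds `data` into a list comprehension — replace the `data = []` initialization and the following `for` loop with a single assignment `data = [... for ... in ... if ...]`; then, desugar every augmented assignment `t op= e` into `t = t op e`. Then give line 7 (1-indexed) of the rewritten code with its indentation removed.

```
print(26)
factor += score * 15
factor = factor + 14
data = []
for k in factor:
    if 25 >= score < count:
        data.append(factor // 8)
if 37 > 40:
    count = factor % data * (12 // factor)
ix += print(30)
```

ix = ix + print(30)

Transformed code:
print(26)
factor = factor + score * 15
factor = factor + 14
data = [factor // 8 for k in factor if 25 >= score < count]
if 37 > 40:
    count = factor % data * (12 // factor)
ix = ix + print(30)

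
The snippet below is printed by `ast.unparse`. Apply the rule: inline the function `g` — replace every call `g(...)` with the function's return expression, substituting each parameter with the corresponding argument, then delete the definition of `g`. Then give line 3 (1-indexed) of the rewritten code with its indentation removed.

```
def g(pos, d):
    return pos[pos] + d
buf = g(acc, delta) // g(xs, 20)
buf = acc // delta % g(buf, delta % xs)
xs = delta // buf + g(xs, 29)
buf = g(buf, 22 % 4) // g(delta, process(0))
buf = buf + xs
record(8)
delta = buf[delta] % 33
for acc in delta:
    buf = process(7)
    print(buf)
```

xs = delta // buf + (xs[xs] + 29)

Transformed code:
buf = (acc[acc] + delta) // (xs[xs] + 20)
buf = acc // delta % (buf[buf] + delta % xs)
xs = delta // buf + (xs[xs] + 29)
buf = (buf[buf] + 22 % 4) // (delta[delta] + process(0))
buf = buf + xs
record(8)
delta = buf[delta] % 33
for acc in delta:
    buf = process(7)
    print(buf)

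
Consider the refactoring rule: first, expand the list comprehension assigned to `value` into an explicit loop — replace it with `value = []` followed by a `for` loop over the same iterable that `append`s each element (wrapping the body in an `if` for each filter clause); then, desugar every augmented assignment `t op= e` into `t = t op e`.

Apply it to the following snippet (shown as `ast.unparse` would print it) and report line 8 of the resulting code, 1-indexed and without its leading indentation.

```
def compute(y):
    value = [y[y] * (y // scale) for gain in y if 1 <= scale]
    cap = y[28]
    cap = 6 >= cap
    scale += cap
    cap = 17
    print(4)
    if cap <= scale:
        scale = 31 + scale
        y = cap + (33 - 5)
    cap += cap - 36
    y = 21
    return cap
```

Transformed code:
def compute(y):
    value = []
    for gain in y:
        if 1 <= scale:
            value.append(y[y] * (y // scale))
    cap = y[28]
    cap = 6 >= cap
    scale = scale + cap
    cap = 17
    print(4)
    if cap <= scale:
        scale = 31 + scale
        y = cap + (33 - 5)
    cap = cap + (cap - 36)
    y = 21
    return cap

scale = scale + cap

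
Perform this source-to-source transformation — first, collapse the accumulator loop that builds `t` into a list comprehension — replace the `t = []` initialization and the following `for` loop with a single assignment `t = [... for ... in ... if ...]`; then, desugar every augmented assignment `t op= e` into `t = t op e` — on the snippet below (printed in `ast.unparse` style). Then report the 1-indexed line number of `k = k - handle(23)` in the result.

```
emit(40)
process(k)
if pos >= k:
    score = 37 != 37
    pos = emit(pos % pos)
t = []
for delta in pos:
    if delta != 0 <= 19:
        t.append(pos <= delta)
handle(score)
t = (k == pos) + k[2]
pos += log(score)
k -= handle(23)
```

Transformed code:
emit(40)
process(k)
if pos >= k:
    score = 37 != 37
    pos = emit(pos % pos)
t = [pos <= delta for delta in pos if delta != 0 <= 19]
handle(score)
t = (k == pos) + k[2]
pos = pos + log(score)
k = k - handle(23)

10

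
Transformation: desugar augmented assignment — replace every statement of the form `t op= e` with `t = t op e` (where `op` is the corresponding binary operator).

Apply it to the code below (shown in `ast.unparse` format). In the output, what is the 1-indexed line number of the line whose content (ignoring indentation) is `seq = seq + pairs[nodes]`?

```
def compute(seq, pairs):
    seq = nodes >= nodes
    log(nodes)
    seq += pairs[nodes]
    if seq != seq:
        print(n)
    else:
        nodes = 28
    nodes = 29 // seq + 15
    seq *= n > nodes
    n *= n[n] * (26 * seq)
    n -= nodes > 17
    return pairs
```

Transformed code:
def compute(seq, pairs):
    seq = nodes >= nodes
    log(nodes)
    seq = seq + pairs[nodes]
    if seq != seq:
        print(n)
    else:
        nodes = 28
    nodes = 29 // seq + 15
    seq = seq * (n > nodes)
    n = n * (n[n] * (26 * seq))
    n = n - (nodes > 17)
    return pairs

4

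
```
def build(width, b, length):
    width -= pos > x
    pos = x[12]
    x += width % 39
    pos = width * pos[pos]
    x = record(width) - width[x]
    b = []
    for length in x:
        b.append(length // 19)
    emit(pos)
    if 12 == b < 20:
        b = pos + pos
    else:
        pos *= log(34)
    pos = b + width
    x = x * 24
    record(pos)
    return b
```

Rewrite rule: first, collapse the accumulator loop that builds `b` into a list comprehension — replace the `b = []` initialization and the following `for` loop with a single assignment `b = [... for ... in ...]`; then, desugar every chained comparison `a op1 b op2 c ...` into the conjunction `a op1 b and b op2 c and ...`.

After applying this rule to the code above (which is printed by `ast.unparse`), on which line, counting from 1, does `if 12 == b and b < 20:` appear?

Transformed code:
def build(width, b, length):
    width -= pos > x
    pos = x[12]
    x += width % 39
    pos = width * pos[pos]
    x = record(width) - width[x]
    b = [length // 19 for length in x]
    emit(pos)
    if 12 == b and b < 20:
        b = pos + pos
    else:
        pos *= log(34)
    pos = b + width
    x = x * 24
    record(pos)
    return b

9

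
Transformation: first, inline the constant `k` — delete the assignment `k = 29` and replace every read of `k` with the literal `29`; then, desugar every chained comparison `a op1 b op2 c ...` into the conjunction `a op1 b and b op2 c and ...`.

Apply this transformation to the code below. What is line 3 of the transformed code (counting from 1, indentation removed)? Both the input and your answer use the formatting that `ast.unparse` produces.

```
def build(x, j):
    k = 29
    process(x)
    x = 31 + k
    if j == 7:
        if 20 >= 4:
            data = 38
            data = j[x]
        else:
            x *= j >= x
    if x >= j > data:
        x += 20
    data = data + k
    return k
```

x = 31 + 29

Transformed code:
def build(x, j):
    process(x)
    x = 31 + 29
    if j == 7:
        if 20 >= 4:
            data = 38
            data = j[x]
        else:
            x *= j >= x
    if x >= j and j > data:
        x += 20
    data = data + 29
    return 29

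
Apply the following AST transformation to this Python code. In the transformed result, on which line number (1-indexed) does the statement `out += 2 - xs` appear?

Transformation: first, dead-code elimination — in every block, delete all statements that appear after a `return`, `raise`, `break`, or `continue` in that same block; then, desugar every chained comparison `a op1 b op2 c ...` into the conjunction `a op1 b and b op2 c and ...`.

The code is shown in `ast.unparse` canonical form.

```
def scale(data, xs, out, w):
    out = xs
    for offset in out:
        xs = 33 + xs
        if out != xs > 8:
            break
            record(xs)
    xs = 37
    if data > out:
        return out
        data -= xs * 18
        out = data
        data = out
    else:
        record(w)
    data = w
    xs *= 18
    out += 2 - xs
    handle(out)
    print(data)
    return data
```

14

Transformed code:
def scale(data, xs, out, w):
    out = xs
    for offset in out:
        xs = 33 + xs
        if out != xs and xs > 8:
            break
    xs = 37
    if data > out:
        return out
    else:
        record(w)
    data = w
    xs *= 18
    out += 2 - xs
    handle(out)
    print(data)
    return data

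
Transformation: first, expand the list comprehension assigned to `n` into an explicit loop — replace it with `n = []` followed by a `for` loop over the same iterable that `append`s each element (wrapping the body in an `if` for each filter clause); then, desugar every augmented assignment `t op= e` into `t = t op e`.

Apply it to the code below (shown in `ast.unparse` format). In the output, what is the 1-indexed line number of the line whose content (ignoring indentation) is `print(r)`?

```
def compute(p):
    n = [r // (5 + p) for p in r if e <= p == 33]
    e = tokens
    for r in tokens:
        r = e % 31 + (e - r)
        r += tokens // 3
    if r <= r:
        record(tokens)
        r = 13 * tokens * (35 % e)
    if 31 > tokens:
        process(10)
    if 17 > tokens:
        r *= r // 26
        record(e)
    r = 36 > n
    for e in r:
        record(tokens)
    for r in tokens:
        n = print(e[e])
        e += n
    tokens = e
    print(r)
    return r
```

25

Transformed code:
def compute(p):
    n = []
    for p in r:
        if e <= p == 33:
            n.append(r // (5 + p))
    e = tokens
    for r in tokens:
        r = e % 31 + (e - r)
        r = r + tokens // 3
    if r <= r:
        record(tokens)
        r = 13 * tokens * (35 % e)
    if 31 > tokens:
        process(10)
    if 17 > tokens:
        r = r * (r // 26)
        record(e)
    r = 36 > n
    for e in r:
        record(tokens)
    for r in tokens:
        n = print(e[e])
        e = e + n
    tokens = e
    print(r)
    return r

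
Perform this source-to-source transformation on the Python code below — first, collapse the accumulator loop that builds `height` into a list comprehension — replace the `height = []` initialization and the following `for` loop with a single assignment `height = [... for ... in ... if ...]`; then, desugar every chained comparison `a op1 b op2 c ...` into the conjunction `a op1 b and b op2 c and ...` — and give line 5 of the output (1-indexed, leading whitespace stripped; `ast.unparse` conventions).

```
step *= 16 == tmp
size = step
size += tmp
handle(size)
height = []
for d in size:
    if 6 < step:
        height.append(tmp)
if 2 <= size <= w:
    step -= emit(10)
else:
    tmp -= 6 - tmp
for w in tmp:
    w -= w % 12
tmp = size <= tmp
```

Transformed code:
step *= 16 == tmp
size = step
size += tmp
handle(size)
height = [tmp for d in size if 6 < step]
if 2 <= size and size <= w:
    step -= emit(10)
else:
    tmp -= 6 - tmp
for w in tmp:
    w -= w % 12
tmp = size <= tmp

height = [tmp for d in size if 6 < step]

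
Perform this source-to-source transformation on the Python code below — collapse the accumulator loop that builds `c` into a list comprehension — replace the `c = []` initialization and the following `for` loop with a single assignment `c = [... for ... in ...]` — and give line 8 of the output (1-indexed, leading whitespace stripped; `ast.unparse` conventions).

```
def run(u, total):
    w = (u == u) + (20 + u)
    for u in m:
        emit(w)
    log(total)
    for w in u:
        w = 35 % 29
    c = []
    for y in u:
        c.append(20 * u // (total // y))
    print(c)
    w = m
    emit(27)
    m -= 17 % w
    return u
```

c = [20 * u // (total // y) for y in u]

Transformed code:
def run(u, total):
    w = (u == u) + (20 + u)
    for u in m:
        emit(w)
    log(total)
    for w in u:
        w = 35 % 29
    c = [20 * u // (total // y) for y in u]
    print(c)
    w = m
    emit(27)
    m -= 17 % w
    return u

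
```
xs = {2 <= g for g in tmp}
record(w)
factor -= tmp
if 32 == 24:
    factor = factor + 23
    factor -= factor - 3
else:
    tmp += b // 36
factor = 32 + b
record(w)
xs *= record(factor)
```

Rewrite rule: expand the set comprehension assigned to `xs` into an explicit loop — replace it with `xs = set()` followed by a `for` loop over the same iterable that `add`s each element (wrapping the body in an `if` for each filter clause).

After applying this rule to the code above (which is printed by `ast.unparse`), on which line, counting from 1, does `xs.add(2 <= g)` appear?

Transformed code:
xs = set()
for g in tmp:
    xs.add(2 <= g)
record(w)
factor -= tmp
if 32 == 24:
    factor = factor + 23
    factor -= factor - 3
else:
    tmp += b // 36
factor = 32 + b
record(w)
xs *= record(factor)

3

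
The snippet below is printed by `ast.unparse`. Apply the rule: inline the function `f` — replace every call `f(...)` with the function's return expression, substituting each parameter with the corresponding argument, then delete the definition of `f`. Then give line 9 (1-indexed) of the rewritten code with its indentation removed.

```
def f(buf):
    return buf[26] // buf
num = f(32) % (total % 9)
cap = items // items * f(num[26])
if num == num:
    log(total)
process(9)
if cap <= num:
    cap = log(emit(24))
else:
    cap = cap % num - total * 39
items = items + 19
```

cap = cap % num - total * 39

Transformed code:
num = 32[26] // 32 % (total % 9)
cap = items // items * (num[26][26] // num[26])
if num == num:
    log(total)
process(9)
if cap <= num:
    cap = log(emit(24))
else:
    cap = cap % num - total * 39
items = items + 19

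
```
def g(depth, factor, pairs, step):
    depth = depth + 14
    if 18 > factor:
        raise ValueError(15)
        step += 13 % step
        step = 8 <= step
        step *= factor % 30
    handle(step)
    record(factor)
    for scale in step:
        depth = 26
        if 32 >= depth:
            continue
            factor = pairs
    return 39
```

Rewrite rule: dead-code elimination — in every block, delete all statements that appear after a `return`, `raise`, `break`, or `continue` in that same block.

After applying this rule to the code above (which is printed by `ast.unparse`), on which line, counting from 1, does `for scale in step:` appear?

Transformed code:
def g(depth, factor, pairs, step):
    depth = depth + 14
    if 18 > factor:
        raise ValueError(15)
    handle(step)
    record(factor)
    for scale in step:
        depth = 26
        if 32 >= depth:
            continue
    return 39

7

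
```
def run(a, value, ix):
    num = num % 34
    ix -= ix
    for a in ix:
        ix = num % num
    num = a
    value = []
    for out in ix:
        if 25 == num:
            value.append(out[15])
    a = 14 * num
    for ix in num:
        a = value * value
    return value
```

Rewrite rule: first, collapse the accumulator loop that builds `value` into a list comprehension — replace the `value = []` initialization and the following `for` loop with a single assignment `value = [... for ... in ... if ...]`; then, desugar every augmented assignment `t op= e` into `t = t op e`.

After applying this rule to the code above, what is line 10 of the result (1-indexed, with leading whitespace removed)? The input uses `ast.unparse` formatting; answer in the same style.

Transformed code:
def run(a, value, ix):
    num = num % 34
    ix = ix - ix
    for a in ix:
        ix = num % num
    num = a
    value = [out[15] for out in ix if 25 == num]
    a = 14 * num
    for ix in num:
        a = value * value
    return value

a = value * value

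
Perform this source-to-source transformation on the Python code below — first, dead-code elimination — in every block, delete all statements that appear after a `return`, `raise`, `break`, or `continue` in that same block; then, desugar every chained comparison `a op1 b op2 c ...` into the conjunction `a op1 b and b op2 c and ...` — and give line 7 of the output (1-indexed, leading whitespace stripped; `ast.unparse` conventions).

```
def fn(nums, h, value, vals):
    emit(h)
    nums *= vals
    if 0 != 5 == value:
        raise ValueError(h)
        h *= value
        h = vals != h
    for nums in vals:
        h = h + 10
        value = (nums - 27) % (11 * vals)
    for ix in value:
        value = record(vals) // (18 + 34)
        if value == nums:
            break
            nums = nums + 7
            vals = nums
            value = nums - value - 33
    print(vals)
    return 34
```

Transformed code:
def fn(nums, h, value, vals):
    emit(h)
    nums *= vals
    if 0 != 5 and 5 == value:
        raise ValueError(h)
    for nums in vals:
        h = h + 10
        value = (nums - 27) % (11 * vals)
    for ix in value:
        value = record(vals) // (18 + 34)
        if value == nums:
            break
    print(vals)
    return 34

h = h + 10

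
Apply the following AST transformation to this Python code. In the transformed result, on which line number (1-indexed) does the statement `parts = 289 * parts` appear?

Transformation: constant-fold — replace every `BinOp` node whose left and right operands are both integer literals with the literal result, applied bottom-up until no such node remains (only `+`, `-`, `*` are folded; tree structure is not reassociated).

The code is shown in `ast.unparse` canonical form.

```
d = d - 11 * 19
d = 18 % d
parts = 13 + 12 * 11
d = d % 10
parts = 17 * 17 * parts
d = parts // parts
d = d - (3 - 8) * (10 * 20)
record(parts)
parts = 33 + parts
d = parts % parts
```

5

Transformed code:
d = d - 209
d = 18 % d
parts = 145
d = d % 10
parts = 289 * parts
d = parts // parts
d = d - -1000
record(parts)
parts = 33 + parts
d = parts % parts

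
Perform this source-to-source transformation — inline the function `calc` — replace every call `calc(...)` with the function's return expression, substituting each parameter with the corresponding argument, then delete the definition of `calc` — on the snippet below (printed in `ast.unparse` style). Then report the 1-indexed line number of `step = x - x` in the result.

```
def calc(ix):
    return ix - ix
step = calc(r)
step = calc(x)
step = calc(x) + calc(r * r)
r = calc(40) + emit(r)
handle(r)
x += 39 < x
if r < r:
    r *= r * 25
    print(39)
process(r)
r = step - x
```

2

Transformed code:
step = r - r
step = x - x
step = x - x + (r * r - r * r)
r = 40 - 40 + emit(r)
handle(r)
x += 39 < x
if r < r:
    r *= r * 25
    print(39)
process(r)
r = step - x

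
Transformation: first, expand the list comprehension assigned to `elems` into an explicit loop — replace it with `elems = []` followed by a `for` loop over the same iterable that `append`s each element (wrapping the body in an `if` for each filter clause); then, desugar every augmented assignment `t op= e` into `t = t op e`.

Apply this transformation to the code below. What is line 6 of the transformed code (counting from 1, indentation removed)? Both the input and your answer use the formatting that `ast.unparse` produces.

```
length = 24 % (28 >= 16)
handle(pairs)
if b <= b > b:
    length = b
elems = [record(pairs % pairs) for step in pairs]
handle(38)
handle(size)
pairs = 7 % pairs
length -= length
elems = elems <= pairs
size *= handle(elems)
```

Transformed code:
length = 24 % (28 >= 16)
handle(pairs)
if b <= b > b:
    length = b
elems = []
for step in pairs:
    elems.append(record(pairs % pairs))
handle(38)
handle(size)
pairs = 7 % pairs
length = length - length
elems = elems <= pairs
size = size * handle(elems)

for step in pairs:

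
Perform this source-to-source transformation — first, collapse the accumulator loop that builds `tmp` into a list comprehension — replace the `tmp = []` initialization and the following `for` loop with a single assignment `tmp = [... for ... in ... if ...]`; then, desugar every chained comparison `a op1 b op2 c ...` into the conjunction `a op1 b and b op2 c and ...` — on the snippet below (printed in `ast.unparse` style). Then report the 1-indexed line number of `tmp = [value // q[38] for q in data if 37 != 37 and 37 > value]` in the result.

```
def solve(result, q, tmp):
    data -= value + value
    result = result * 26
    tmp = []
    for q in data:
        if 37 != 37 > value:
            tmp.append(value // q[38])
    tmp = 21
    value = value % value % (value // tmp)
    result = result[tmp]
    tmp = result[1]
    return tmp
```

Transformed code:
def solve(result, q, tmp):
    data -= value + value
    result = result * 26
    tmp = [value // q[38] for q in data if 37 != 37 and 37 > value]
    tmp = 21
    value = value % value % (value // tmp)
    result = result[tmp]
    tmp = result[1]
    return tmp

4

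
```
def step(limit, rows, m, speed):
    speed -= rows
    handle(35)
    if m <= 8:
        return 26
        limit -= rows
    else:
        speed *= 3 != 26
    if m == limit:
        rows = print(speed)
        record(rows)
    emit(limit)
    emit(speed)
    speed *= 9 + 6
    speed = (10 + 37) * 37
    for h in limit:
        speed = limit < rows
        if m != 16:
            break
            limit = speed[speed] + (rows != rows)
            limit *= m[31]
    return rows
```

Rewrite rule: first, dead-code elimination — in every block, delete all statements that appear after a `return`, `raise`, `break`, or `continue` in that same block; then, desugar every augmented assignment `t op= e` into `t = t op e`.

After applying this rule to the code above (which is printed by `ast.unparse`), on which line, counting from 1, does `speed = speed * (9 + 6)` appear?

Transformed code:
def step(limit, rows, m, speed):
    speed = speed - rows
    handle(35)
    if m <= 8:
        return 26
    else:
        speed = speed * (3 != 26)
    if m == limit:
        rows = print(speed)
        record(rows)
    emit(limit)
    emit(speed)
    speed = speed * (9 + 6)
    speed = (10 + 37) * 37
    for h in limit:
        speed = limit < rows
        if m != 16:
            break
    return rows

13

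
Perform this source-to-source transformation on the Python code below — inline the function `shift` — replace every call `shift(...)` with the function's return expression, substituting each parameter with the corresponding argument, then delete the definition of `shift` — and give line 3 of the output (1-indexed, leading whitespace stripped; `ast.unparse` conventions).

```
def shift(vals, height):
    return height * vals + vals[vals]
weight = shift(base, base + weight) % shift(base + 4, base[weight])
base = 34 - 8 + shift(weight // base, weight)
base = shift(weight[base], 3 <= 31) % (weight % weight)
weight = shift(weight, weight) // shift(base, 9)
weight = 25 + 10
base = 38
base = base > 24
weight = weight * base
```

base = ((3 <= 31) * weight[base] + weight[base][weight[base]]) % (weight % weight)

Transformed code:
weight = ((base + weight) * base + base[base]) % (base[weight] * (base + 4) + (base + 4)[base + 4])
base = 34 - 8 + (weight * (weight // base) + (weight // base)[weight // base])
base = ((3 <= 31) * weight[base] + weight[base][weight[base]]) % (weight % weight)
weight = (weight * weight + weight[weight]) // (9 * base + base[base])
weight = 25 + 10
base = 38
base = base > 24
weight = weight * base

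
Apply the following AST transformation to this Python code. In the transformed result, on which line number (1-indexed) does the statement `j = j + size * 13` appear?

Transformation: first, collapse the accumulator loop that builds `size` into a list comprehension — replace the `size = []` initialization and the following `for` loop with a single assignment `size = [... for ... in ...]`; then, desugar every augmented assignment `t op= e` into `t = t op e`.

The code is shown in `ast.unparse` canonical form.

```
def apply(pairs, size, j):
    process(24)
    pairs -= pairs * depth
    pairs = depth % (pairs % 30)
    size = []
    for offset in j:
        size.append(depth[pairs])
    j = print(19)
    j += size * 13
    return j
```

7

Transformed code:
def apply(pairs, size, j):
    process(24)
    pairs = pairs - pairs * depth
    pairs = depth % (pairs % 30)
    size = [depth[pairs] for offset in j]
    j = print(19)
    j = j + size * 13
    return j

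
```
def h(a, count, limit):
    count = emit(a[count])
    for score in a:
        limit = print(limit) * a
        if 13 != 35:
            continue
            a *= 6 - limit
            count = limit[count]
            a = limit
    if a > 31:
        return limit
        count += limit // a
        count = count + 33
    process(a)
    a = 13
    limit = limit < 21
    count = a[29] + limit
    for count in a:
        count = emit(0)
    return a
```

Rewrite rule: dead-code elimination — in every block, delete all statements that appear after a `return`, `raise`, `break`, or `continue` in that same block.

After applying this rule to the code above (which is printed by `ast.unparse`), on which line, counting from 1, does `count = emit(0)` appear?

14

Transformed code:
def h(a, count, limit):
    count = emit(a[count])
    for score in a:
        limit = print(limit) * a
        if 13 != 35:
            continue
    if a > 31:
        return limit
    process(a)
    a = 13
    limit = limit < 21
    count = a[29] + limit
    for count in a:
        count = emit(0)
    return a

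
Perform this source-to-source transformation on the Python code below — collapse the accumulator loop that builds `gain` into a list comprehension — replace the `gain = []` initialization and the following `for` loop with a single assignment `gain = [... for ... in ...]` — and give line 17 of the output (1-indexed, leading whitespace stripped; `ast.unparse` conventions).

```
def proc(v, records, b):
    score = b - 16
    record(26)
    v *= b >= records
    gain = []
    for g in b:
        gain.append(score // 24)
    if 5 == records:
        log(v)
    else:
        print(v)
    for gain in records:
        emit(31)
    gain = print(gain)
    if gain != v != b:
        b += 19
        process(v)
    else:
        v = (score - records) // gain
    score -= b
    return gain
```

v = (score - records) // gain

Transformed code:
def proc(v, records, b):
    score = b - 16
    record(26)
    v *= b >= records
    gain = [score // 24 for g in b]
    if 5 == records:
        log(v)
    else:
        print(v)
    for gain in records:
        emit(31)
    gain = print(gain)
    if gain != v != b:
        b += 19
        process(v)
    else:
        v = (score - records) // gain
    score -= b
    return gain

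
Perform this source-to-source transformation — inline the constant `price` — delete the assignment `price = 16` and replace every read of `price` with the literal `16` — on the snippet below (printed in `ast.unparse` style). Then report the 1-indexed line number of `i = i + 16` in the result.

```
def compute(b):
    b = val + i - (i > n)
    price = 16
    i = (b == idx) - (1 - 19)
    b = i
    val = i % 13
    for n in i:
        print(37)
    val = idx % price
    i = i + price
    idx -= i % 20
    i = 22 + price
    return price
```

9

Transformed code:
def compute(b):
    b = val + i - (i > n)
    i = (b == idx) - (1 - 19)
    b = i
    val = i % 13
    for n in i:
        print(37)
    val = idx % 16
    i = i + 16
    idx -= i % 20
    i = 22 + 16
    return 16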